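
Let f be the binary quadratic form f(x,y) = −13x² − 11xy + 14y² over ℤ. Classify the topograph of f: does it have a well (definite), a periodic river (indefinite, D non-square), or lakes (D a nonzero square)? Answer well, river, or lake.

D = b²−4ac = (-11)² − 4·(-13)·14 = 849
D > 0 non-square ⇒ indefinite ⇒ periodic river

river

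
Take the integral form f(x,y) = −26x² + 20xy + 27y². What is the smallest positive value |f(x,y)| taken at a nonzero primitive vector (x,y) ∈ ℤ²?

river: ρ → (27,34,-19)
river: ρ → (-19,42,19)
river: ρ → (19,34,-27)
river: ρ → (-27,20,26)
river: ρ → (26,32,-21)
river: ρ → (-21,52,6)
river: ρ → (6,56,-3)
river: ρ → (-3,52,42)
river: ρ → (42,32,-13)
river: ρ → (-13,46,21)
river: ρ → (21,38,-21)
river: ρ → (-21,46,13)
river: ρ → (13,32,-42)
river: ρ → (-42,52,3)
river: ρ → (3,56,-6)
river: ρ → (-6,52,21)
river: ρ → (21,32,-26)
river: ρ → (-26,20,27)
closes: descent 0, river 18
min |a| on river = 3

3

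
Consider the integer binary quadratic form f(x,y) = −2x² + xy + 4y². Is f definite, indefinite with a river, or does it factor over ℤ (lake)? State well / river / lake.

D = b²−4ac = 1² − 4·(-2)·4 = 33
D > 0 non-square ⇒ indefinite ⇒ periodic river

river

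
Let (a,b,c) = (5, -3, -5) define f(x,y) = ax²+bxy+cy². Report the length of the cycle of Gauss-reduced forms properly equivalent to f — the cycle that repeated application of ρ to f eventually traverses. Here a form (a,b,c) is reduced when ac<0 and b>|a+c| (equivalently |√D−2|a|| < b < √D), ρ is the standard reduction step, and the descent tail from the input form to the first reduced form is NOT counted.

D = 109, ⌊√D⌋ = 10
descent: ρ → (-5,3,5)  [lands on river]
river: ρ → (5,7,-3)
river: ρ → (-3,5,7)
river: ρ → (7,9,-1)
river: ρ → (-1,9,7)
river: ρ → (7,5,-3)
river: ρ → (-3,7,5)
river: ρ → (5,3,-5)
river: ρ → (-5,7,3)
river: ρ → (3,5,-7)
river: ρ → (-7,9,1)
river: ρ → (1,9,-7)
river: ρ → (-7,5,3)
river: ρ → (3,7,-5)
ρ-cycle length = 14 (tail of 1 descent step not counted)

14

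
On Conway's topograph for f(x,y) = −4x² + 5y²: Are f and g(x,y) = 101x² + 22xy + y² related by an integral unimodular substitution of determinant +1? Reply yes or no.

D₁ = 80, D₂ = 80
river cycle of f (length 2): (-4, 8, 1), (1, 8, -4)
river cycle of g (length 2): (1, 8, -4), (-4, 8, 1)
cycles coincide ⇒ equivalent

yes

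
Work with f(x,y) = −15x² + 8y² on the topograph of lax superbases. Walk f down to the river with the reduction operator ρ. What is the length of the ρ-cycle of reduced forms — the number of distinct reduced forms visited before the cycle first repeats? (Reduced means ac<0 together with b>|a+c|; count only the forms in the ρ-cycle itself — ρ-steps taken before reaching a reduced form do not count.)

D = 480, ⌊√D⌋ = 21
descent: ρ → (8,16,-7)  [lands on river]
river: ρ → (-7,12,12)
river: ρ → (12,12,-7)
river: ρ → (-7,16,8)
ρ-cycle length = 4 (tail of 1 descent step not counted)

4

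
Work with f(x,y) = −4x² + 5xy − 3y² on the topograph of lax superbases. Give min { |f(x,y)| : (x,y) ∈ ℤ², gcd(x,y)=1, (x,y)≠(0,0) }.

translate: b→3 (≡-5 mod 8), so (4,-5,3)→(4,3,2)
flip: (4,3,2)→(2,-3,4)
translate: b→1 (≡-3 mod 4), so (2,-3,4)→(2,1,3)
reduced (well bottom): (2,1,3) with a≤c, −a<b≤a
well minimum |f| = |-2| = 2 (negative-definite)

2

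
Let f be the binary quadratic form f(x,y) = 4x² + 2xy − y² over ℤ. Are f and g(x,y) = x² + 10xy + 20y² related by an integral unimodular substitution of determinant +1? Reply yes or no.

D₁ = 20, D₂ = 20
river cycle of f (length 2): (-1, 4, 1), (1, 4, -1)
river cycle of g (length 2): (1, 4, -1), (-1, 4, 1)
cycles coincide ⇒ equivalent

yes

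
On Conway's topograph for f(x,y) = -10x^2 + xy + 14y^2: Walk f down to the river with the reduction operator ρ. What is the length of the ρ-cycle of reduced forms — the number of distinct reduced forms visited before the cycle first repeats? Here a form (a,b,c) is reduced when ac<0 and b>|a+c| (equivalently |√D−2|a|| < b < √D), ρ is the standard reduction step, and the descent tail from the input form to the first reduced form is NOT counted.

D = 561, ⌊√D⌋ = 23
descent: ρ → (14,-1,-10)
descent: ρ → (-10,21,3)  [lands on river]
river: ρ → (3,21,-10)
river: ρ → (-10,19,5)
river: ρ → (5,21,-6)
river: ρ → (-6,15,14)
river: ρ → (14,13,-7)
river: ρ → (-7,15,12)
river: ρ → (12,9,-10)
river: ρ → (-10,11,11)
river: ρ → (11,11,-10)
river: ρ → (-10,9,12)
river: ρ → (12,15,-7)
river: ρ → (-7,13,14)
river: ρ → (14,15,-6)
river: ρ → (-6,21,5)
river: ρ → (5,19,-10)
ρ-cycle length = 16 (tail of 2 descent steps not counted)

16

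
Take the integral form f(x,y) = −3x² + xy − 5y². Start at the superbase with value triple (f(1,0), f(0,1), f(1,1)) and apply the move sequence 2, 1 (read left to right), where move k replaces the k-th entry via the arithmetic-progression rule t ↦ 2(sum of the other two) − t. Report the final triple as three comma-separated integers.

start (-3,-5,-7) = (f(1,0),f(0,1),f(1,1))
replace slot 2: 2·((-3)+(-7)) − (-5) = -15 → (-3,-15,-7)
replace slot 1: 2·((-15)+(-7)) − (-3) = -41 → (-41,-15,-7)

-41,-15,-7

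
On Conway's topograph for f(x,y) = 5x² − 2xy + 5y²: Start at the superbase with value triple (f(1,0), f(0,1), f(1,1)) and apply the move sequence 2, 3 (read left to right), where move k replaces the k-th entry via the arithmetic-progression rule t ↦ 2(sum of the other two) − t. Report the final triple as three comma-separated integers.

start (5,5,8) = (f(1,0),f(0,1),f(1,1))
replace slot 2: 2·(5+8) − 5 = 21 → (5,21,8)
replace slot 3: 2·(5+21) − 8 = 44 → (5,21,44)

5,21,44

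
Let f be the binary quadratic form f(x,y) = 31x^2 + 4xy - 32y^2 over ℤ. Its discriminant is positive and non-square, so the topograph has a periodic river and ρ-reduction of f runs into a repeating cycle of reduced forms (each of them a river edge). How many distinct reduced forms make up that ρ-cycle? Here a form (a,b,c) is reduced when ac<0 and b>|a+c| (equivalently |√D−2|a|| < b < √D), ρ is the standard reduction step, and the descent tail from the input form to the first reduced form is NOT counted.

D = 3984, ⌊√D⌋ = 63
river: ρ → (-32,60,3)
river: ρ → (3,60,-32)
river: ρ → (-32,4,31)
river: ρ → (31,58,-5)
river: ρ → (-5,62,7)
river: ρ → (7,50,-53)
river: ρ → (-53,56,4)
river: ρ → (4,56,-53)
river: ρ → (-53,50,7)
river: ρ → (7,62,-5)
river: ρ → (-5,58,31)
river: ρ → (31,4,-32)
ρ-cycle length = 12 (tail of 0 descent steps not counted)

12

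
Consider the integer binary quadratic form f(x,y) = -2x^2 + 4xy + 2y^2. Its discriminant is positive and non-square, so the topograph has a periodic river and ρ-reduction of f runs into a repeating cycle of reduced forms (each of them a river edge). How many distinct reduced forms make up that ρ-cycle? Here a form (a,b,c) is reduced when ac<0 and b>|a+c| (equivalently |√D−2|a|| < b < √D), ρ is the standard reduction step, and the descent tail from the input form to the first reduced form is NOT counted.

D = 32, ⌊√D⌋ = 5
river: ρ → (2,4,-2)
river: ρ → (-2,4,2)
ρ-cycle length = 2 (tail of 0 descent steps not counted)

2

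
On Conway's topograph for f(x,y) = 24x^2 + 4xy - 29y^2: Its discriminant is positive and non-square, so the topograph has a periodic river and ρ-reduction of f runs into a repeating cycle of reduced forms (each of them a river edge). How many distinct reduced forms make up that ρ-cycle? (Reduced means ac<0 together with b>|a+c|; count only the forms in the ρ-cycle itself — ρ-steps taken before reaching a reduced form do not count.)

D = 2800, ⌊√D⌋ = 52
descent: ρ → (-29,-4,24)
descent: ρ → (24,52,-1)  [lands on river]
river: ρ → (-1,52,24)
river: ρ → (24,44,-9)
river: ρ → (-9,46,19)
river: ρ → (19,30,-25)
river: ρ → (-25,20,24)
river: ρ → (24,28,-21)
river: ρ → (-21,14,31)
river: ρ → (31,48,-4)
river: ρ → (-4,48,31)
river: ρ → (31,14,-21)
river: ρ → (-21,28,24)
river: ρ → (24,20,-25)
river: ρ → (-25,30,19)
river: ρ → (19,46,-9)
river: ρ → (-9,44,24)
ρ-cycle length = 16 (tail of 2 descent steps not counted)

16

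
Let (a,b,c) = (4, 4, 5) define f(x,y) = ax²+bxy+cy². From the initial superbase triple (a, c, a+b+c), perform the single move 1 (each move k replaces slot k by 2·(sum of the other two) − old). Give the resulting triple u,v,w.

start (4,5,13) = (f(1,0),f(0,1),f(1,1))
replace slot 1: 2·(5+13) − 4 = 32 → (32,5,13)

32,5,13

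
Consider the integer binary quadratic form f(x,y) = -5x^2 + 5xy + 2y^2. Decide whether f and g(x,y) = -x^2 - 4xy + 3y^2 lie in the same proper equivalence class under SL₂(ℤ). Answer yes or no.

D₁ = 65, D₂ = 28
discriminants differ ⇒ not SL₂(ℤ)-equivalent

no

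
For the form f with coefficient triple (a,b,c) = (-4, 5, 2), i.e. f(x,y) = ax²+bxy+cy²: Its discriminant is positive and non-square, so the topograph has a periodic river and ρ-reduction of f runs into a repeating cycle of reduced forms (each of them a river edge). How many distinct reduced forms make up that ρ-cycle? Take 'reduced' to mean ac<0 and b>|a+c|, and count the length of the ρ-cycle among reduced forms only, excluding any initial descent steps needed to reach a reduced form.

D = 57, ⌊√D⌋ = 7
river: ρ → (2,7,-1)
river: ρ → (-1,7,2)
river: ρ → (2,5,-4)
river: ρ → (-4,3,3)
river: ρ → (3,3,-4)
river: ρ → (-4,5,2)
ρ-cycle length = 6 (tail of 0 descent steps not counted)

6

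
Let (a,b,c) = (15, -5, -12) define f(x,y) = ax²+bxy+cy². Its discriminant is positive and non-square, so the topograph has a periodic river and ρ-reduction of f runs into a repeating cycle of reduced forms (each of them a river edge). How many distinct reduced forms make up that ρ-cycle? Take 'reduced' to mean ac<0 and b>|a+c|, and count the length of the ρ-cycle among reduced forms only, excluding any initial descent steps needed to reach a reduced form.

D = 745, ⌊√D⌋ = 27
descent: ρ → (-12,5,15)  [lands on river]
river: ρ → (15,25,-2)
river: ρ → (-2,27,2)
river: ρ → (2,25,-15)
river: ρ → (-15,5,12)
river: ρ → (12,19,-8)
river: ρ → (-8,13,18)
river: ρ → (18,23,-3)
river: ρ → (-3,25,10)
river: ρ → (10,15,-13)
river: ρ → (-13,11,12)
river: ρ → (12,13,-12)
river: ρ → (-12,11,13)
river: ρ → (13,15,-10)
river: ρ → (-10,25,3)
river: ρ → (3,23,-18)
river: ρ → (-18,13,8)
river: ρ → (8,19,-12)
ρ-cycle length = 18 (tail of 1 descent step not counted)

18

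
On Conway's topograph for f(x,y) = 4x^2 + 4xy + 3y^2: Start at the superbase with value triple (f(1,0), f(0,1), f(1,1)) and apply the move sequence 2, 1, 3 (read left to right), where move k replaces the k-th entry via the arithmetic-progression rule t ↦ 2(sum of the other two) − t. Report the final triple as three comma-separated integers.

start (4,3,11) = (f(1,0),f(0,1),f(1,1))
replace slot 2: 2·(4+11) − 3 = 27 → (4,27,11)
replace slot 1: 2·(27+11) − 4 = 72 → (72,27,11)
replace slot 3: 2·(72+27) − 11 = 187 → (72,27,187)

72,27,187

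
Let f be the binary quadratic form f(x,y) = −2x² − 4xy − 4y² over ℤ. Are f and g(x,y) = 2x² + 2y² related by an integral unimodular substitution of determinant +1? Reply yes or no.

D₁ = -16, D₂ = -16
f is negative-definite; reduce −f:
−f: translate: b→0 (≡4 mod 4), so (2,4,4)→(2,0,2)
−f: reduced (well bottom): (2,0,2) with a≤c, −a<b≤a
flip sign back: reduced form of f is (-2,0,-2)
g: reduced (well bottom): (2,0,2) with a≤c, −a<b≤a
reduced forms (-2, 0, -2) vs (2, 0, 2) ⇒ inequivalent

no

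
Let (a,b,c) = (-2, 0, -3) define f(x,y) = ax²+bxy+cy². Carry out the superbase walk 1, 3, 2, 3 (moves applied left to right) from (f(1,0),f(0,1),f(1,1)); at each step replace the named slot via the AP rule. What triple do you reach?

start (-2,-3,-5) = (f(1,0),f(0,1),f(1,1))
replace slot 1: 2·((-3)+(-5)) − (-2) = -14 → (-14,-3,-5)
replace slot 3: 2·((-14)+(-3)) − (-5) = -29 → (-14,-3,-29)
replace slot 2: 2·((-14)+(-29)) − (-3) = -83 → (-14,-83,-29)
replace slot 3: 2·((-14)+(-83)) − (-29) = -165 → (-14,-83,-165)

-14,-83,-165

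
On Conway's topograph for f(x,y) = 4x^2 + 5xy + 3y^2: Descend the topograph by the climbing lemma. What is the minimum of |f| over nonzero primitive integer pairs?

translate: b→-3 (≡5 mod 8), so (4,5,3)→(4,-3,2)
flip: (4,-3,2)→(2,3,4)
translate: b→-1 (≡3 mod 4), so (2,3,4)→(2,-1,3)
reduced (well bottom): (2,-1,3) with a≤c, −a<b≤a
well minimum = a = 2

2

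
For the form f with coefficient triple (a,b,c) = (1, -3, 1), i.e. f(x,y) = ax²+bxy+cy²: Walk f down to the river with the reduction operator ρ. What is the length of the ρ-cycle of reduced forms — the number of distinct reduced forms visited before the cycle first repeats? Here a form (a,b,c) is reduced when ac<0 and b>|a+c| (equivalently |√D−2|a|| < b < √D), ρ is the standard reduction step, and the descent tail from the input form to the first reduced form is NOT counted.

D = 5, ⌊√D⌋ = 2
descent: ρ → (1,1,-1)  [lands on river]
river: ρ → (-1,1,1)
ρ-cycle length = 2 (tail of 1 descent step not counted)

2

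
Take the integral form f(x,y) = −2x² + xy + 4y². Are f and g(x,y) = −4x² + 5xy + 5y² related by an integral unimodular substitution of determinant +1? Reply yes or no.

D₁ = 33, D₂ = 105
discriminants differ ⇒ not SL₂(ℤ)-equivalent

no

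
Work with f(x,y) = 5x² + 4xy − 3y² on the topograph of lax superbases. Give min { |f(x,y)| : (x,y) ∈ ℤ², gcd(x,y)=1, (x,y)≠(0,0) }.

river: ρ → (-3,8,1)
river: ρ → (1,8,-3)
river: ρ → (-3,4,5)
river: ρ → (5,6,-2)
river: ρ → (-2,6,5)
river: ρ → (5,4,-3)
closes: descent 0, river 6
min |a| on river = 1

1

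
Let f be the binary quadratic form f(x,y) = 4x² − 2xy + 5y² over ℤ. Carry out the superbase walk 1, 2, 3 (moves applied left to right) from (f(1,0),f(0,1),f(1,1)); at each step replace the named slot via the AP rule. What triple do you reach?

start (4,5,7) = (f(1,0),f(0,1),f(1,1))
replace slot 1: 2·(5+7) − 4 = 20 → (20,5,7)
replace slot 2: 2·(20+7) − 5 = 49 → (20,49,7)
replace slot 3: 2·(20+49) − 7 = 131 → (20,49,131)

20,49,131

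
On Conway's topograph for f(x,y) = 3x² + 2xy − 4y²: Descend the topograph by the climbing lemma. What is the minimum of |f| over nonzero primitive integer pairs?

river: ρ → (-4,6,1)
river: ρ → (1,6,-4)
river: ρ → (-4,2,3)
river: ρ → (3,4,-3)
river: ρ → (-3,2,4)
river: ρ → (4,6,-1)
river: ρ → (-1,6,4)
river: ρ → (4,2,-3)
river: ρ → (-3,4,3)
river: ρ → (3,2,-4)
closes: descent 0, river 10
min |a| on river = 1

1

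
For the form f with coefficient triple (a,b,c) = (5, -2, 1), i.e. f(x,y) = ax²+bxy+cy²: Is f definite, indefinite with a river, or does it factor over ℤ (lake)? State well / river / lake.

D = b²−4ac = (-2)² − 4·5·1 = -16
D < 0 ⇒ definite ⇒ every region one sign ⇒ single well

well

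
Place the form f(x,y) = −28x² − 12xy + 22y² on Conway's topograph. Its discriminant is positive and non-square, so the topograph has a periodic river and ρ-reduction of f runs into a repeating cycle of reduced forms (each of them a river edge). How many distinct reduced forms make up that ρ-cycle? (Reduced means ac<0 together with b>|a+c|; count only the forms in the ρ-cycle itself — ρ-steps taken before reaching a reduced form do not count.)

D = 2608, ⌊√D⌋ = 51
descent: ρ → (22,12,-28)  [lands on river]
river: ρ → (-28,44,6)
river: ρ → (6,40,-42)
river: ρ → (-42,44,4)
river: ρ → (4,44,-42)
river: ρ → (-42,40,6)
river: ρ → (6,44,-28)
river: ρ → (-28,12,22)
river: ρ → (22,32,-18)
river: ρ → (-18,40,14)
river: ρ → (14,44,-12)
river: ρ → (-12,28,38)
river: ρ → (38,48,-2)
river: ρ → (-2,48,38)
river: ρ → (38,28,-12)
river: ρ → (-12,44,14)
river: ρ → (14,40,-18)
river: ρ → (-18,32,22)
ρ-cycle length = 18 (tail of 1 descent step not counted)

18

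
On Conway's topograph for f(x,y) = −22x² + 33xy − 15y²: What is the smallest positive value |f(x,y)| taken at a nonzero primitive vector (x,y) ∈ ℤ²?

translate: b→11 (≡-33 mod 44), so (22,-33,15)→(22,11,4)
flip: (22,11,4)→(4,-11,22)
translate: b→-3 (≡-11 mod 8), so (4,-11,22)→(4,-3,15)
reduced (well bottom): (4,-3,15) with a≤c, −a<b≤a
well minimum |f| = |-4| = 4 (negative-definite)

4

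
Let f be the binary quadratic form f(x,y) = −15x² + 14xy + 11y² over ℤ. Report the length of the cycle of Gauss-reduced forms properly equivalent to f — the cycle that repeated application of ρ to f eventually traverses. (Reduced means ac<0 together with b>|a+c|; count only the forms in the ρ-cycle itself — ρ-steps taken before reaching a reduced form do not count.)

D = 856, ⌊√D⌋ = 29
river: ρ → (11,8,-18)
river: ρ → (-18,28,1)
river: ρ → (1,28,-18)
river: ρ → (-18,8,11)
river: ρ → (11,14,-15)
river: ρ → (-15,16,10)
river: ρ → (10,24,-7)
river: ρ → (-7,18,19)
river: ρ → (19,20,-6)
river: ρ → (-6,28,3)
river: ρ → (3,26,-15)
river: ρ → (-15,4,14)
river: ρ → (14,24,-5)
river: ρ → (-5,26,9)
river: ρ → (9,28,-2)
river: ρ → (-2,28,9)
river: ρ → (9,26,-5)
river: ρ → (-5,24,14)
river: ρ → (14,4,-15)
river: ρ → (-15,26,3)
river: ρ → (3,28,-6)
river: ρ → (-6,20,19)
river: ρ → (19,18,-7)
river: ρ → (-7,24,10)
river: ρ → (10,16,-15)
river: ρ → (-15,14,11)
ρ-cycle length = 26 (tail of 0 descent steps not counted)

26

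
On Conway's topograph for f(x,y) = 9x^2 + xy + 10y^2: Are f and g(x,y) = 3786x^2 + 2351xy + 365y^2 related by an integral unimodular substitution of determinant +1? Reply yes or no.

D₁ = -359, D₂ = -359
f: reduced (well bottom): (9,1,10) with a≤c, −a<b≤a
g: flip: (3786,2351,365)→(365,-2351,3786)
g: translate: b→-161 (≡-2351 mod 730), so (365,-2351,3786)→(365,-161,18)
g: flip: (365,-161,18)→(18,161,365)
g: translate: b→17 (≡161 mod 36), so (18,161,365)→(18,17,9)
g: flip: (18,17,9)→(9,-17,18)
g: translate: b→1 (≡-17 mod 18), so (9,-17,18)→(9,1,10)
g: reduced (well bottom): (9,1,10) with a≤c, −a<b≤a
reduced forms (9, 1, 10) vs (9, 1, 10) ⇒ equivalent

yes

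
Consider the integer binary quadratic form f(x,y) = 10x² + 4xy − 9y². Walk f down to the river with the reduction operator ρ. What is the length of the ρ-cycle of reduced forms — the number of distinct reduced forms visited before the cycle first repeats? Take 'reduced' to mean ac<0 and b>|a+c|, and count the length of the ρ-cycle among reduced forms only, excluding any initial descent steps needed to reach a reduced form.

D = 376, ⌊√D⌋ = 19
river: ρ → (-9,14,5)
river: ρ → (5,16,-6)
river: ρ → (-6,8,13)
river: ρ → (13,18,-1)
river: ρ → (-1,18,13)
river: ρ → (13,8,-6)
river: ρ → (-6,16,5)
river: ρ → (5,14,-9)
river: ρ → (-9,4,10)
river: ρ → (10,16,-3)
river: ρ → (-3,14,15)
river: ρ → (15,16,-2)
river: ρ → (-2,16,15)
river: ρ → (15,14,-3)
river: ρ → (-3,16,10)
river: ρ → (10,4,-9)
ρ-cycle length = 16 (tail of 0 descent steps not counted)

16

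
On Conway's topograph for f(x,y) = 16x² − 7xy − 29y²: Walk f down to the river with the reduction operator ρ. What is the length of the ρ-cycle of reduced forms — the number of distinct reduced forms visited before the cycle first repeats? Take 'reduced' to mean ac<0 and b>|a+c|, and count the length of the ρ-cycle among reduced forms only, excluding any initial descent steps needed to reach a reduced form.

D = 1905, ⌊√D⌋ = 43
descent: ρ → (-29,7,16)
descent: ρ → (16,25,-20)  [lands on river]
river: ρ → (-20,15,21)
river: ρ → (21,27,-14)
river: ρ → (-14,29,19)
river: ρ → (19,9,-24)
river: ρ → (-24,39,4)
river: ρ → (4,41,-14)
river: ρ → (-14,43,1)
river: ρ → (1,43,-14)
river: ρ → (-14,41,4)
river: ρ → (4,39,-24)
river: ρ → (-24,9,19)
river: ρ → (19,29,-14)
river: ρ → (-14,27,21)
river: ρ → (21,15,-20)
river: ρ → (-20,25,16)
river: ρ → (16,39,-6)
river: ρ → (-6,33,34)
river: ρ → (34,35,-5)
river: ρ → (-5,35,34)
river: ρ → (34,33,-6)
river: ρ → (-6,39,16)
ρ-cycle length = 22 (tail of 2 descent steps not counted)

22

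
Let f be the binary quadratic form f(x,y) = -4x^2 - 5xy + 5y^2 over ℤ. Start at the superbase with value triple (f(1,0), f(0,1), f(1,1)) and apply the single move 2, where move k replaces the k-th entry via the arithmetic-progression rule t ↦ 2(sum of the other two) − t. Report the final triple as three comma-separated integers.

start (-4,5,-4) = (f(1,0),f(0,1),f(1,1))
replace slot 2: 2·((-4)+(-4)) − 5 = -21 → (-4,-21,-4)

-4,-21,-4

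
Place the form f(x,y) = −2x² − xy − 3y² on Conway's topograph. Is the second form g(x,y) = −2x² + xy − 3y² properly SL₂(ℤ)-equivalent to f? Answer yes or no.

D₁ = -23, D₂ = -23
f is negative-definite; reduce −f:
−f: reduced (well bottom): (2,1,3) with a≤c, −a<b≤a
flip sign back: reduced form of f is (-2,-1,-3)
g is negative-definite; reduce −g:
−g: reduced (well bottom): (2,-1,3) with a≤c, −a<b≤a
flip sign back: reduced form of g is (-2,1,-3)
reduced forms (-2, -1, -3) vs (-2, 1, -3) ⇒ inequivalent

no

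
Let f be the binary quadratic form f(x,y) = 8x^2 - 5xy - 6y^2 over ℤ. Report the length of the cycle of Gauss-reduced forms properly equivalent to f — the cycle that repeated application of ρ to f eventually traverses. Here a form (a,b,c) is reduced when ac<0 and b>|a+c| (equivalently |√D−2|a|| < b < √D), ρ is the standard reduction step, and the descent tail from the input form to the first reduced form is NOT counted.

D = 217, ⌊√D⌋ = 14
descent: ρ → (-6,5,8)  [lands on river]
river: ρ → (8,11,-3)
river: ρ → (-3,13,4)
river: ρ → (4,11,-6)
river: ρ → (-6,13,2)
river: ρ → (2,11,-12)
river: ρ → (-12,13,1)
river: ρ → (1,13,-12)
river: ρ → (-12,11,2)
river: ρ → (2,13,-6)
river: ρ → (-6,11,4)
river: ρ → (4,13,-3)
river: ρ → (-3,11,8)
river: ρ → (8,5,-6)
river: ρ → (-6,7,7)
river: ρ → (7,7,-6)
ρ-cycle length = 16 (tail of 1 descent step not counted)

16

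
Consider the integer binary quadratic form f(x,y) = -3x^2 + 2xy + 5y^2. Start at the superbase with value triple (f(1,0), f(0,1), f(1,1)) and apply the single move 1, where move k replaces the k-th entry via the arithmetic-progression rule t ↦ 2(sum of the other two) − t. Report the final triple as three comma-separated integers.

start (-3,5,4) = (f(1,0),f(0,1),f(1,1))
replace slot 1: 2·(5+4) − (-3) = 21 → (21,5,4)

21,5,4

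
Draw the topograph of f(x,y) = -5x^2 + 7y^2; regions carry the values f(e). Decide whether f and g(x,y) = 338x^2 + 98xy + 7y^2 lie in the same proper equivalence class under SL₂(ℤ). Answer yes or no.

D₁ = 140, D₂ = 140
river cycle of f (length 2): (-5, 10, 2), (2, 10, -5)
river cycle of g (length 2): (-5, 10, 2), (2, 10, -5)
cycles coincide ⇒ equivalent

yes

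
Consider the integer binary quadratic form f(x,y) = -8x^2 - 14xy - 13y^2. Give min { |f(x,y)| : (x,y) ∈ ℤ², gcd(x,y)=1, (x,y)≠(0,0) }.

translate: b→-2 (≡14 mod 16), so (8,14,13)→(8,-2,7)
flip: (8,-2,7)→(7,2,8)
reduced (well bottom): (7,2,8) with a≤c, −a<b≤a
well minimum |f| = |-7| = 7 (negative-definite)

7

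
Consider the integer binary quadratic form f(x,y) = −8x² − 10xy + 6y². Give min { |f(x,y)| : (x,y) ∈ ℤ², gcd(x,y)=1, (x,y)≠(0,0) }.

descent: ρ → (6,10,-8)  [lands on river]
river: ρ → (-8,6,8)
river: ρ → (8,10,-6)
river: ρ → (-6,14,4)
river: ρ → (4,10,-12)
river: ρ → (-12,14,2)
river: ρ → (2,14,-12)
river: ρ → (-12,10,4)
river: ρ → (4,14,-6)
river: ρ → (-6,10,8)
river: ρ → (8,6,-8)
river: ρ → (-8,10,6)
river: ρ → (6,14,-4)
river: ρ → (-4,10,12)
river: ρ → (12,14,-2)
river: ρ → (-2,14,12)
river: ρ → (12,10,-4)
river: ρ → (-4,14,6)
closes: descent 1, river 18
min |a| on river = 2

2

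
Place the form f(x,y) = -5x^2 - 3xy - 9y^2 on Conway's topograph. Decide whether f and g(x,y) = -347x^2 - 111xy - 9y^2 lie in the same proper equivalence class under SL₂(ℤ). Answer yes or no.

D₁ = -171, D₂ = -171
f is negative-definite; reduce −f:
−f: reduced (well bottom): (5,3,9) with a≤c, −a<b≤a
flip sign back: reduced form of f is (-5,-3,-9)
g is negative-definite; reduce −g:
−g: flip: (347,111,9)→(9,-111,347)
−g: translate: b→-3 (≡-111 mod 18), so (9,-111,347)→(9,-3,5)
−g: flip: (9,-3,5)→(5,3,9)
−g: reduced (well bottom): (5,3,9) with a≤c, −a<b≤a
flip sign back: reduced form of g is (-5,-3,-9)
reduced forms (-5, -3, -9) vs (-5, -3, -9) ⇒ equivalent

yes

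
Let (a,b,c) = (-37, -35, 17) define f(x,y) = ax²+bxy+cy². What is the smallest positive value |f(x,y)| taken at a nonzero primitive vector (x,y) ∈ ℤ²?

descent: ρ → (17,35,-37)  [lands on river]
river: ρ → (-37,39,15)
river: ρ → (15,51,-19)
river: ρ → (-19,25,41)
river: ρ → (41,57,-3)
river: ρ → (-3,57,41)
river: ρ → (41,25,-19)
river: ρ → (-19,51,15)
river: ρ → (15,39,-37)
river: ρ → (-37,35,17)
river: ρ → (17,33,-39)
river: ρ → (-39,45,11)
river: ρ → (11,43,-43)
river: ρ → (-43,43,11)
river: ρ → (11,45,-39)
river: ρ → (-39,33,17)
closes: descent 1, river 16
min |a| on river = 3

3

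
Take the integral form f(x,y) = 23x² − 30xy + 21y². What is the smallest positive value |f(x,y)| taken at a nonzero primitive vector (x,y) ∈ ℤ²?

translate: b→16 (≡-30 mod 46), so (23,-30,21)→(23,16,14)
flip: (23,16,14)→(14,-16,23)
translate: b→12 (≡-16 mod 28), so (14,-16,23)→(14,12,21)
reduced (well bottom): (14,12,21) with a≤c, −a<b≤a
well minimum = a = 14

14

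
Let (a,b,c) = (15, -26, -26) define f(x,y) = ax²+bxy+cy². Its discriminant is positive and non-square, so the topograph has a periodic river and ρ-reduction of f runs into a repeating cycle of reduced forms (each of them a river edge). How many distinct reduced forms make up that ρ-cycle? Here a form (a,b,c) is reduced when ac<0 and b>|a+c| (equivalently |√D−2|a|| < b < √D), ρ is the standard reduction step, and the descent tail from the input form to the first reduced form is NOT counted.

D = 2236, ⌊√D⌋ = 47
descent: ρ → (-26,26,15)  [lands on river]
river: ρ → (15,34,-18)
river: ρ → (-18,38,11)
river: ρ → (11,28,-33)
river: ρ → (-33,38,6)
river: ρ → (6,46,-5)
river: ρ → (-5,44,15)
river: ρ → (15,46,-2)
river: ρ → (-2,46,15)
river: ρ → (15,44,-5)
river: ρ → (-5,46,6)
river: ρ → (6,38,-33)
river: ρ → (-33,28,11)
river: ρ → (11,38,-18)
river: ρ → (-18,34,15)
river: ρ → (15,26,-26)
ρ-cycle length = 16 (tail of 1 descent step not counted)

16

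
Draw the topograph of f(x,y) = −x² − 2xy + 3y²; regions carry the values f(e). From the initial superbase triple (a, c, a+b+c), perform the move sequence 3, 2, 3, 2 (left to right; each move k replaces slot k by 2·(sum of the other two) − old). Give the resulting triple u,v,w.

start (-1,3,0) = (f(1,0),f(0,1),f(1,1))
replace slot 3: 2·((-1)+3) − 0 = 4 → (-1,3,4)
replace slot 2: 2·((-1)+4) − 3 = 3 → (-1,3,4)
replace slot 3: 2·((-1)+3) − 4 = 0 → (-1,3,0)
replace slot 2: 2·((-1)+0) − 3 = -5 → (-1,-5,0)

-1,-5,0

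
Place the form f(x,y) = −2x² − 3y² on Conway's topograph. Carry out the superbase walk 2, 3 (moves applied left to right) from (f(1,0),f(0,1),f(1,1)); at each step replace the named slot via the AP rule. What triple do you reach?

start (-2,-3,-5) = (f(1,0),f(0,1),f(1,1))
replace slot 2: 2·((-2)+(-5)) − (-3) = -11 → (-2,-11,-5)
replace slot 3: 2·((-2)+(-11)) − (-5) = -21 → (-2,-11,-21)

-2,-11,-21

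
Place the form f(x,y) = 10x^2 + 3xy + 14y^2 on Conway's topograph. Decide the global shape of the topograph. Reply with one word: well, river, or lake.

D = b²−4ac = 3² − 4·10·14 = -551
D < 0 ⇒ definite ⇒ every region one sign ⇒ single well

well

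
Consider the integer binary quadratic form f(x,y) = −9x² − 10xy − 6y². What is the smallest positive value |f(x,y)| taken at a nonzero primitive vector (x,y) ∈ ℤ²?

translate: b→-8 (≡10 mod 18), so (9,10,6)→(9,-8,5)
flip: (9,-8,5)→(5,8,9)
translate: b→-2 (≡8 mod 10), so (5,8,9)→(5,-2,6)
reduced (well bottom): (5,-2,6) with a≤c, −a<b≤a
well minimum |f| = |-5| = 5 (negative-definite)

5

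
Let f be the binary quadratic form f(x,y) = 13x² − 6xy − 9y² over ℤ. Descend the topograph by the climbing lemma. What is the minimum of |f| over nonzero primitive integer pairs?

descent: ρ → (-9,6,13)  [lands on river]
river: ρ → (13,20,-2)
river: ρ → (-2,20,13)
river: ρ → (13,6,-9)
river: ρ → (-9,12,10)
river: ρ → (10,8,-11)
river: ρ → (-11,14,7)
river: ρ → (7,14,-11)
river: ρ → (-11,8,10)
river: ρ → (10,12,-9)
closes: descent 1, river 10
min |a| on river = 2

2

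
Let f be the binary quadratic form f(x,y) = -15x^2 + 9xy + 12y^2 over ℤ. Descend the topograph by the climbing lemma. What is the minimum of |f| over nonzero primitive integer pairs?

river: ρ → (12,15,-12)
river: ρ → (-12,9,15)
river: ρ → (15,21,-6)
river: ρ → (-6,27,3)
river: ρ → (3,27,-6)
river: ρ → (-6,21,15)
river: ρ → (15,9,-12)
river: ρ → (-12,15,12)
river: ρ → (12,9,-15)
river: ρ → (-15,21,6)
river: ρ → (6,27,-3)
river: ρ → (-3,27,6)
river: ρ → (6,21,-15)
river: ρ → (-15,9,12)
closes: descent 0, river 14
min |a| on river = 3

3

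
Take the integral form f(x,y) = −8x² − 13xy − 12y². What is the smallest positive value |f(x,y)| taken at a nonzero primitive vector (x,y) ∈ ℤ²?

translate: b→-3 (≡13 mod 16), so (8,13,12)→(8,-3,7)
flip: (8,-3,7)→(7,3,8)
reduced (well bottom): (7,3,8) with a≤c, −a<b≤a
well minimum |f| = |-7| = 7 (negative-definite)

7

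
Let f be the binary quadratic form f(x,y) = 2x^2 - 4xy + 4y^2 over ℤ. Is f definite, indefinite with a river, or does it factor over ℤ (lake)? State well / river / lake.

D = b²−4ac = (-4)² − 4·2·4 = -16
D < 0 ⇒ definite ⇒ every region one sign ⇒ single well

well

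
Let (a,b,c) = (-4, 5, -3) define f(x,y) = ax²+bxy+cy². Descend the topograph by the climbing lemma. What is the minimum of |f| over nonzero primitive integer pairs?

translate: b→3 (≡-5 mod 8), so (4,-5,3)→(4,3,2)
flip: (4,3,2)→(2,-3,4)
translate: b→1 (≡-3 mod 4), so (2,-3,4)→(2,1,3)
reduced (well bottom): (2,1,3) with a≤c, −a<b≤a
well minimum |f| = |-2| = 2 (negative-definite)

2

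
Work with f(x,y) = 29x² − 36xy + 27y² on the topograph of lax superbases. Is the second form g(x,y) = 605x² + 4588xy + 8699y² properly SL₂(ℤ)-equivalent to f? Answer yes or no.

D₁ = -1836, D₂ = -1836
f: translate: b→22 (≡-36 mod 58), so (29,-36,27)→(29,22,20)
f: flip: (29,22,20)→(20,-22,29)
f: translate: b→18 (≡-22 mod 40), so (20,-22,29)→(20,18,27)
f: reduced (well bottom): (20,18,27) with a≤c, −a<b≤a
g: translate: b→-252 (≡4588 mod 1210), so (605,4588,8699)→(605,-252,27)
g: flip: (605,-252,27)→(27,252,605)
g: translate: b→-18 (≡252 mod 54), so (27,252,605)→(27,-18,20)
g: flip: (27,-18,20)→(20,18,27)
g: reduced (well bottom): (20,18,27) with a≤c, −a<b≤a
reduced forms (20, 18, 27) vs (20, 18, 27) ⇒ equivalent

yes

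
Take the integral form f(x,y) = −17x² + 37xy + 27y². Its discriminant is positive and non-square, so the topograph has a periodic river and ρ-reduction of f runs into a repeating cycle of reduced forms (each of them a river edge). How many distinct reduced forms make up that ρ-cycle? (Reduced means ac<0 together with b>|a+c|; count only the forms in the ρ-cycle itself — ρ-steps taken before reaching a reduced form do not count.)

D = 3205, ⌊√D⌋ = 56
river: ρ → (27,17,-27)
river: ρ → (-27,37,17)
river: ρ → (17,31,-33)
river: ρ → (-33,35,15)
river: ρ → (15,55,-3)
river: ρ → (-3,53,33)
river: ρ → (33,13,-23)
river: ρ → (-23,33,23)
river: ρ → (23,13,-33)
river: ρ → (-33,53,3)
river: ρ → (3,55,-15)
river: ρ → (-15,35,33)
river: ρ → (33,31,-17)
river: ρ → (-17,37,27)
ρ-cycle length = 14 (tail of 0 descent steps not counted)

14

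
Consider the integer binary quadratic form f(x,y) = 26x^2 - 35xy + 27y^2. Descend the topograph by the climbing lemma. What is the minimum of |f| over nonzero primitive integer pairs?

translate: b→17 (≡-35 mod 52), so (26,-35,27)→(26,17,18)
flip: (26,17,18)→(18,-17,26)
reduced (well bottom): (18,-17,26) with a≤c, −a<b≤a
well minimum = a = 18

18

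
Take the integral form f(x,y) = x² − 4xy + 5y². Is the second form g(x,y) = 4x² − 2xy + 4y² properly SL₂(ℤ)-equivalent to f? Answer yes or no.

D₁ = -4, D₂ = -60
discriminants differ ⇒ not SL₂(ℤ)-equivalent

no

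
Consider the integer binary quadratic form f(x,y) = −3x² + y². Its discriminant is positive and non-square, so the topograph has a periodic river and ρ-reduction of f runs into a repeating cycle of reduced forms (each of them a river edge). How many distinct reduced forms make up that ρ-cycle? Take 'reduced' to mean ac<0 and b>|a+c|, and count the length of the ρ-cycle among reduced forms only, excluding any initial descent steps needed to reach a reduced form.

D = 12, ⌊√D⌋ = 3
descent: ρ → (1,2,-2)  [lands on river]
river: ρ → (-2,2,1)
ρ-cycle length = 2 (tail of 1 descent step not counted)

2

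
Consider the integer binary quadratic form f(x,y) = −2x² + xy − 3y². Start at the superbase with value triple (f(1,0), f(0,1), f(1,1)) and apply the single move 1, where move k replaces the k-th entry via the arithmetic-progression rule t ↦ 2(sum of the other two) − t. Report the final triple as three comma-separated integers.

start (-2,-3,-4) = (f(1,0),f(0,1),f(1,1))
replace slot 1: 2·((-3)+(-4)) − (-2) = -12 → (-12,-3,-4)

-12,-3,-4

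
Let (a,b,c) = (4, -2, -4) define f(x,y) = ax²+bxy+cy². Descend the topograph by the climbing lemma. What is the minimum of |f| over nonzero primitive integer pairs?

descent: ρ → (-4,2,4)  [lands on river]
river: ρ → (4,6,-2)
river: ρ → (-2,6,4)
river: ρ → (4,2,-4)
river: ρ → (-4,6,2)
river: ρ → (2,6,-4)
closes: descent 1, river 6
min |a| on river = 2

2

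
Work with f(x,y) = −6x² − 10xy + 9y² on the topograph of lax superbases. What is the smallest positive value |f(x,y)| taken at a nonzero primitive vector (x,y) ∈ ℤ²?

descent: ρ → (9,10,-6)  [lands on river]
river: ρ → (-6,14,5)
river: ρ → (5,16,-3)
river: ρ → (-3,14,10)
river: ρ → (10,6,-7)
river: ρ → (-7,8,9)
closes: descent 1, river 6
min |a| on river = 3

3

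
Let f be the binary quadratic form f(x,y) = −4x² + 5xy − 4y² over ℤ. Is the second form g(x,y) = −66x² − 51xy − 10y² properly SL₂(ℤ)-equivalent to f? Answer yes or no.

D₁ = -39, D₂ = -39
f is negative-definite; reduce −f:
−f: translate: b→3 (≡-5 mod 8), so (4,-5,4)→(4,3,3)
−f: flip: (4,3,3)→(3,-3,4)
−f: translate: b→3 (≡-3 mod 6), so (3,-3,4)→(3,3,4)
−f: reduced (well bottom): (3,3,4) with a≤c, −a<b≤a
flip sign back: reduced form of f is (-3,-3,-4)
g is negative-definite; reduce −g:
−g: flip: (66,51,10)→(10,-51,66)
−g: translate: b→9 (≡-51 mod 20), so (10,-51,66)→(10,9,3)
−g: flip: (10,9,3)→(3,-9,10)
−g: translate: b→3 (≡-9 mod 6), so (3,-9,10)→(3,3,4)
−g: reduced (well bottom): (3,3,4) with a≤c, −a<b≤a
flip sign back: reduced form of g is (-3,-3,-4)
reduced forms (-3, -3, -4) vs (-3, -3, -4) ⇒ equivalent

yes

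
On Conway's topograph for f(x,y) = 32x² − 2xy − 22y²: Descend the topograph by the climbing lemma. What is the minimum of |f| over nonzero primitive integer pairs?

descent: ρ → (-22,46,8)  [lands on river]
river: ρ → (8,50,-10)
river: ρ → (-10,50,8)
river: ρ → (8,46,-22)
river: ρ → (-22,42,12)
river: ρ → (12,30,-40)
river: ρ → (-40,50,2)
river: ρ → (2,50,-40)
river: ρ → (-40,30,12)
river: ρ → (12,42,-22)
closes: descent 1, river 10
min |a| on river = 2

2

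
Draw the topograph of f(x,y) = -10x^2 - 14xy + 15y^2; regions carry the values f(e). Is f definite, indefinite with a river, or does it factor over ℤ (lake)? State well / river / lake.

D = b²−4ac = (-14)² − 4·(-10)·15 = 796
D > 0 non-square ⇒ indefinite ⇒ periodic river

river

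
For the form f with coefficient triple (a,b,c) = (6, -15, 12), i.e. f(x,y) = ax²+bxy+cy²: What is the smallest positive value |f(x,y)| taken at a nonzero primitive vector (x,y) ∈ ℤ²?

translate: b→-3 (≡-15 mod 12), so (6,-15,12)→(6,-3,3)
flip: (6,-3,3)→(3,3,6)
reduced (well bottom): (3,3,6) with a≤c, −a<b≤a
well minimum = a = 3

3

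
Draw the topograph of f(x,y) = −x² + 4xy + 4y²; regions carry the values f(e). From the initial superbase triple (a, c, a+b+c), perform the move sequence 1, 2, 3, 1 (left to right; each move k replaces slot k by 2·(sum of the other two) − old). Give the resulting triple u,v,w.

start (-1,4,7) = (f(1,0),f(0,1),f(1,1))
replace slot 1: 2·(4+7) − (-1) = 23 → (23,4,7)
replace slot 2: 2·(23+7) − 4 = 56 → (23,56,7)
replace slot 3: 2·(23+56) − 7 = 151 → (23,56,151)
replace slot 1: 2·(56+151) − 23 = 391 → (391,56,151)

391,56,151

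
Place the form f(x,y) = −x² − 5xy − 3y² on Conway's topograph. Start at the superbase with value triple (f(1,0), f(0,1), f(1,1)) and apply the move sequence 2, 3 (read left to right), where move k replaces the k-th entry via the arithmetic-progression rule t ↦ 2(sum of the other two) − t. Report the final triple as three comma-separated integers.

start (-1,-3,-9) = (f(1,0),f(0,1),f(1,1))
replace slot 2: 2·((-1)+(-9)) − (-3) = -17 → (-1,-17,-9)
replace slot 3: 2·((-1)+(-17)) − (-9) = -27 → (-1,-17,-27)

-1,-17,-27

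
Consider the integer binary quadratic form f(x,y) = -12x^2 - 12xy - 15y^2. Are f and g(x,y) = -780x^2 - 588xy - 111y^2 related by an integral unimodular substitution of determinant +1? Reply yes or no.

D₁ = -576, D₂ = -576
f is negative-definite; reduce −f:
−f: reduced (well bottom): (12,12,15) with a≤c, −a<b≤a
flip sign back: reduced form of f is (-12,-12,-15)
g is negative-definite; reduce −g:
−g: flip: (780,588,111)→(111,-588,780)
−g: translate: b→78 (≡-588 mod 222), so (111,-588,780)→(111,78,15)
−g: flip: (111,78,15)→(15,-78,111)
−g: translate: b→12 (≡-78 mod 30), so (15,-78,111)→(15,12,12)
−g: flip: (15,12,12)→(12,-12,15)
−g: translate: b→12 (≡-12 mod 24), so (12,-12,15)→(12,12,15)
−g: reduced (well bottom): (12,12,15) with a≤c, −a<b≤a
flip sign back: reduced form of g is (-12,-12,-15)
reduced forms (-12, -12, -15) vs (-12, -12, -15) ⇒ equivalent

yes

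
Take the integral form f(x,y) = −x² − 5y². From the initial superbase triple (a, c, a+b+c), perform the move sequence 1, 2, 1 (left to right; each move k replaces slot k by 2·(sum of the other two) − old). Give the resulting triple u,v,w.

start (-1,-5,-6) = (f(1,0),f(0,1),f(1,1))
replace slot 1: 2·((-5)+(-6)) − (-1) = -21 → (-21,-5,-6)
replace slot 2: 2·((-21)+(-6)) − (-5) = -49 → (-21,-49,-6)
replace slot 1: 2·((-49)+(-6)) − (-21) = -89 → (-89,-49,-6)

-89,-49,-6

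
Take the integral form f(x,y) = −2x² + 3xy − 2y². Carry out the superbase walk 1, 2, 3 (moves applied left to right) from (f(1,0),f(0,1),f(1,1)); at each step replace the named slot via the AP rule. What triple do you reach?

start (-2,-2,-1) = (f(1,0),f(0,1),f(1,1))
replace slot 1: 2·((-2)+(-1)) − (-2) = -4 → (-4,-2,-1)
replace slot 2: 2·((-4)+(-1)) − (-2) = -8 → (-4,-8,-1)
replace slot 3: 2·((-4)+(-8)) − (-1) = -23 → (-4,-8,-23)

-4,-8,-23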